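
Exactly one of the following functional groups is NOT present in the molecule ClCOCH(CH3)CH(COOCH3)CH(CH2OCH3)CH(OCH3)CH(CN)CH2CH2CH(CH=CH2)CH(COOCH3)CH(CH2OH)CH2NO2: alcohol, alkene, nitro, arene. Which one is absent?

alcohol: present (CH(CH2OH) — pendant –CH2OH on an sp³ backbone C → alcohol).
nitro: present (CH2NO2 — –NO2 on carbon → nitro group).
alkene: present (CH(CH=CH2) — pendant –CH=CH2: C=C double bond → alkene).
arene: no segment matches this pattern.

arene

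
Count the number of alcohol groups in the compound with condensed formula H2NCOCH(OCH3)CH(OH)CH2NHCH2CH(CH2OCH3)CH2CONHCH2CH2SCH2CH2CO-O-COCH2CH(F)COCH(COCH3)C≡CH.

1

Reading the structure from left to right:
  H2NCO: –C(=O)NH2: carbonyl C bonded to C and to N → amide (the N is not a separate amine).
  CH(OCH3): pendant –OCH3: C–O–C with sp³ C, no adjacent C=O → ether.
  CH(OH): –OH on an sp³ carbon → alcohol (secondary).
  CH2NHCH2: C–N–C with sp³ carbons and no adjacent C=O → amine (secondary).
  CH(CH2OCH3): pendant –CH2OCH3: C–O–C linkage → ether.
  CH2CONHCH2: –C(=O)–N– linkage → amide (the N is not an amine).
  CH2SCH2: C–S–C linkage → sulfide (thioether).
  CH2CO-O-COCH2: two acyl groups sharing one oxygen, –C(=O)–O–C(=O)– → anhydride.
  CH(F): halogen on an sp³ carbon → alkyl halide.
  CO: –C(=O)– with carbon on both sides → ketone.
  CH(COCH3): pendant –COCH3: carbonyl C bonded to two carbons → ketone.
  C≡CH: C≡C triple bond → alkyne.
Alcohol appears at: CH(OH) → 1.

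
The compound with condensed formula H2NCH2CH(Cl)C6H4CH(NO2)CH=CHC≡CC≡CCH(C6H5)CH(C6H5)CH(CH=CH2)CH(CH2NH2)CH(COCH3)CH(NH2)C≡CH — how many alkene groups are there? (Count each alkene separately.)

2

–NH2 on an sp³ carbon with no adjacent C=O → amine.
halogen on an sp³ carbon → alkyl halide.
para-disubstituted benzene ring → arene.
–NO2 on an sp³ carbon → nitro (the N=O is not a carbonyl).
C=C double bond → alkene.
C≡C triple bond → alkyne.
C≡C triple bond → alkyne.
pendant –C6H5: benzene ring → arene.
pendant –C6H5: benzene ring → arene.
pendant –CH=CH2: C=C double bond → alkene.
pendant –CH2NH2: N on sp³ C, no adjacent C=O → amine.
pendant –COCH3: carbonyl C bonded to two carbons → ketone.
–NH2 on an sp³ carbon with no adjacent C=O → amine.
C≡C triple bond → alkyne.
Alkene appears at: CH=CH, CH(CH=CH2) → 2.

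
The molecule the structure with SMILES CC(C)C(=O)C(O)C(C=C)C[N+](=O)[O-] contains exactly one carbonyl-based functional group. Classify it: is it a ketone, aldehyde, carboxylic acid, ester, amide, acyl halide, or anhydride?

The carbonyl is in the CO segment: –C(=O)– with carbon on both sides → ketone.

ketone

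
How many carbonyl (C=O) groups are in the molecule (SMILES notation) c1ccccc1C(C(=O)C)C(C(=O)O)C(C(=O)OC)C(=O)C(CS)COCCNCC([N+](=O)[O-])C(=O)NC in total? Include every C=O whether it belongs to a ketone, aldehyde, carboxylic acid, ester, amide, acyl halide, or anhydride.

CH(COCH3): ketone, 1 C=O (running total 1).
CH(COOH): carboxylic acid, 1 C=O (running total 2).
CH(COOCH3): ester, 1 C=O (running total 3).
CO: ketone, 1 C=O (running total 4).
CONHCH3: amide, 1 C=O (running total 5).

5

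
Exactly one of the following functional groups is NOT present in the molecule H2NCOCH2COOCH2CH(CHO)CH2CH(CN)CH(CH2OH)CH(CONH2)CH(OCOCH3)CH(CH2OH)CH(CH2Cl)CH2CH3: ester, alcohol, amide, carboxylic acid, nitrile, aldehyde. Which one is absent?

alcohol: present (CH(CH2OH) — pendant –CH2OH on an sp³ backbone C → alcohol).
ester: present (CH2COOCH2 — –C(=O)–O–C with C on the carbonyl side → ester).
nitrile: present (CH(CN) — pendant –C≡N: nitrile).
aldehyde: present (CH(CHO) — pendant –CHO: carbonyl C bonded to C and H → aldehyde).
amide: present (H2NCO — –C(=O)NH2: carbonyl C bonded to C and to N → amide (the N is not a separate amine)).
carboxylic acid: absent. In each of CH2COOCH2 and CH(OCOCH3), the acyl oxygen is bonded to carbon (–O–C), not to H, so this is an ester. In each of H2NCO and CH(CONH2), the carbonyl is bonded to nitrogen, not to –OH; that is an amide.

carboxylic acid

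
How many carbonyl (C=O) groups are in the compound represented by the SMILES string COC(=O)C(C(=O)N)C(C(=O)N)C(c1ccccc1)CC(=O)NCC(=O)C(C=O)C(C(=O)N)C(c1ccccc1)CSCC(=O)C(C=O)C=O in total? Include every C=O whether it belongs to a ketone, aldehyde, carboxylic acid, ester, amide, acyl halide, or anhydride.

10

CH3OOC: ester, 1 C=O (running total 1).
CH(CONH2): amide, 1 C=O (running total 2).
CH(CONH2): amide, 1 C=O (running total 3).
CH2CONHCH2: amide, 1 C=O (running total 4).
CO: ketone, 1 C=O (running total 5).
CH(CHO): aldehyde, 1 C=O (running total 6).
CH(CONH2): amide, 1 C=O (running total 7).
CO: ketone, 1 C=O (running total 8).
CH(CHO): aldehyde, 1 C=O (running total 9).
CHO: aldehyde, 1 C=O (running total 10).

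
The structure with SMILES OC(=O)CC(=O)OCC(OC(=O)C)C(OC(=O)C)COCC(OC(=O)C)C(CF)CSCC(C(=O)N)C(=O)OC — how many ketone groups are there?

0

Reading the structure from left to right:
  HOOC: –COOH: carbonyl C bonded to –OH and C → carboxylic acid (the –OH is not a separate alcohol).
  CH2COOCH2: –C(=O)–O–C with C on the carbonyl side → ester.
  CH(OCOCH3): pendant –OC(=O)CH3: an acyloxy group → ester.
  CH(OCOCH3): pendant –OC(=O)CH3: an acyloxy group → ester.
  CH2OCH2: C–O–C with sp³ carbons on both sides and no adjacent C=O → ether.
  CH(OCOCH3): pendant –OC(=O)CH3: an acyloxy group → ester.
  CH(CH2F): pendant –CH2X: halogen on sp³ carbon → alkyl halide.
  CH2SCH2: C–S–C linkage → sulfide (thioether).
  CH(CONH2): pendant –CONH2: carbonyl C bonded to C and N → amide.
  COOCH3: –C(=O)OCH3: carbonyl C bonded to C and to –OCH3 → ester (not ketone + ether).
No segment is a ketone: HOOC is carboxylic acid, not ketone; CH2COOCH2 is ester, not ketone; CH(OCOCH3) is ester, not ketone. → 0.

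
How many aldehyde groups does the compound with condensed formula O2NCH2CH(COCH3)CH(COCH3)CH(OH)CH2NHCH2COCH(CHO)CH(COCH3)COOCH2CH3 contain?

–NO2 on carbon → nitro group.
pendant –COCH3: carbonyl C bonded to two carbons → ketone.
pendant –COCH3: carbonyl C bonded to two carbons → ketone.
–OH on an sp³ carbon → alcohol (secondary).
C–N–C with sp³ carbons and no adjacent C=O → amine (secondary).
–C(=O)– with carbon on both sides → ketone.
pendant –CHO: carbonyl C bonded to C and H → aldehyde.
pendant –COCH3: carbonyl C bonded to two carbons → ketone.
–C(=O)OCH2CH3: carbonyl C bonded to C and to –OEt → ester.
Aldehyde appears at: CH(CHO) → 1.

1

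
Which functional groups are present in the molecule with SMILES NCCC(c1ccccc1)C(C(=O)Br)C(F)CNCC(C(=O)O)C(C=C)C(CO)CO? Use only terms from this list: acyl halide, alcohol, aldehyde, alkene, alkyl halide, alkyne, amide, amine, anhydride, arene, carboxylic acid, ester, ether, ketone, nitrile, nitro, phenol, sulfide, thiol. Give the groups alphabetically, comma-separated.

acyl halide, alcohol, alkene, alkyl halide, amine, arene, carboxylic acid

Taking each segment in turn:
  H2NCH2: –NH2 on an sp³ carbon with no adjacent C=O → amine.
  CH(C6H5): pendant –C6H5: benzene ring → arene.
  CH(COBr): pendant –C(=O)X: carbonyl C bonded to C and halogen → acyl halide.
  CH(F): halogen on an sp³ carbon → alkyl halide.
  CH2NHCH2: C–N–C with sp³ carbons and no adjacent C=O → amine (secondary).
  CH(COOH): pendant –COOH: carbonyl C bonded to C and –OH → carboxylic acid.
  CH(CH=CH2): pendant –CH=CH2: C=C double bond → alkene.
  CH(CH2OH): pendant –CH2OH on an sp³ backbone C → alcohol.
  CH2OH: –OH on an sp³ carbon → alcohol.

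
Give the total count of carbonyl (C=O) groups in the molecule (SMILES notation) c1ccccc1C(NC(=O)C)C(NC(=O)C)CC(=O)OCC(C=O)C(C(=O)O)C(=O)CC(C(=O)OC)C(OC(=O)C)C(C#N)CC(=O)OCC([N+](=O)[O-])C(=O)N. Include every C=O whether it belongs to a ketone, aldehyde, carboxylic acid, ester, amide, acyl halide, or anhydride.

10

CH(NHCOCH3): amide, 1 C=O (running total 1).
CH(NHCOCH3): amide, 1 C=O (running total 2).
CH2COOCH2: ester, 1 C=O (running total 3).
CH(CHO): aldehyde, 1 C=O (running total 4).
CH(COOH): carboxylic acid, 1 C=O (running total 5).
CO: ketone, 1 C=O (running total 6).
CH(COOCH3): ester, 1 C=O (running total 7).
CH(OCOCH3): ester, 1 C=O (running total 8).
CH2COOCH2: ester, 1 C=O (running total 9).
CONH2: amide, 1 C=O (running total 10).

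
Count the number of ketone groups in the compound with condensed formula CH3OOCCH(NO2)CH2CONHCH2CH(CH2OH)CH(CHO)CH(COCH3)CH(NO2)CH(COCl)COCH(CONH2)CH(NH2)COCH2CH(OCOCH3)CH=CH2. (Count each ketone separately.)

Taking each segment in turn:
  CH3OOC: CH3O–C(=O)–: carbonyl C bonded to C and to –OCH3 → ester (not ketone + ether).
  CH(NO2): –NO2 on an sp³ carbon → nitro (the N=O is not a carbonyl).
  CH2CONHCH2: –C(=O)–N– linkage → amide (the N is not an amine).
  CH(CH2OH): pendant –CH2OH on an sp³ backbone C → alcohol.
  CH(CHO): pendant –CHO: carbonyl C bonded to C and H → aldehyde.
  CH(COCH3): pendant –COCH3: carbonyl C bonded to two carbons → ketone.
  CH(NO2): –NO2 on an sp³ carbon → nitro (the N=O is not a carbonyl).
  CH(COCl): pendant –C(=O)X: carbonyl C bonded to C and halogen → acyl halide.
  CO: –C(=O)– with carbon on both sides → ketone.
  CH(CONH2): pendant –CONH2: carbonyl C bonded to C and N → amide.
  CH(NH2): –NH2 on an sp³ carbon with no adjacent C=O → amine.
  CO: –C(=O)– with carbon on both sides → ketone.
  CH(OCOCH3): pendant –OC(=O)CH3: an acyloxy group → ester.
  CH=CH2: C=C double bond → alkene.
Ketone appears at: CH(COCH3), CO, CO → 3.

3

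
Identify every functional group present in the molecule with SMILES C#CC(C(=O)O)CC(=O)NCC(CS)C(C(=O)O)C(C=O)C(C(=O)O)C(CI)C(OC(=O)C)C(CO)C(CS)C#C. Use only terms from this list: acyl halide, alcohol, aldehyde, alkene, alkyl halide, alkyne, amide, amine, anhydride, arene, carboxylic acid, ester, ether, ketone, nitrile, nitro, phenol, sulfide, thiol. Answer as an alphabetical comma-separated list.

C≡C triple bond → alkyne.
pendant –COOH: carbonyl C bonded to C and –OH → carboxylic acid.
–C(=O)–N– linkage → amide (the N is not an amine).
pendant –CH2SH → thiol.
pendant –COOH: carbonyl C bonded to C and –OH → carboxylic acid.
pendant –CHO: carbonyl C bonded to C and H → aldehyde.
pendant –COOH: carbonyl C bonded to C and –OH → carboxylic acid.
pendant –CH2X: halogen on sp³ carbon → alkyl halide.
pendant –OC(=O)CH3: an acyloxy group → ester.
pendant –CH2OH on an sp³ backbone C → alcohol.
pendant –CH2SH → thiol.
C≡C triple bond → alkyne.

alcohol, aldehyde, alkyl halide, alkyne, amide, carboxylic acid, ester, thiol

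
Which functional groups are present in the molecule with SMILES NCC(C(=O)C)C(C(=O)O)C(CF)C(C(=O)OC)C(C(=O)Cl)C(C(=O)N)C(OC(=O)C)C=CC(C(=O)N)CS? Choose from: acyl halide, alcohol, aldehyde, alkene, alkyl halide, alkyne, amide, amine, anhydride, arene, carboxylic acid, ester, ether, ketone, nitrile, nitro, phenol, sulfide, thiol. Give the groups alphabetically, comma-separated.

acyl halide, alkene, alkyl halide, amide, amine, carboxylic acid, ester, ketone, thiol

Working along the chain:
  H2NCH2: –NH2 on an sp³ carbon with no adjacent C=O → amine.
  CH(COCH3): pendant –COCH3: carbonyl C bonded to two carbons → ketone.
  CH(COOH): pendant –COOH: carbonyl C bonded to C and –OH → carboxylic acid.
  CH(CH2F): pendant –CH2X: halogen on sp³ carbon → alkyl halide.
  CH(COOCH3): pendant –COOCH3: carbonyl C bonded to C and –OCH3 → ester.
  CH(COCl): pendant –C(=O)X: carbonyl C bonded to C and halogen → acyl halide.
  CH(CONH2): pendant –CONH2: carbonyl C bonded to C and N → amide.
  CH(OCOCH3): pendant –OC(=O)CH3: an acyloxy group → ester.
  CH=CH: C=C double bond → alkene.
  CH(CONH2): pendant –CONH2: carbonyl C bonded to C and N → amide.
  CH2SH: –SH on an sp³ carbon → thiol.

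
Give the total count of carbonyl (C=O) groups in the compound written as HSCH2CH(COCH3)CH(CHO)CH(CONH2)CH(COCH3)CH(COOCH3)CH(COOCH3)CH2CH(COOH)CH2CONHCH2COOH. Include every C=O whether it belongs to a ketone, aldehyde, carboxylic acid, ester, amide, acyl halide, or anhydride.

CH(COCH3): ketone, 1 C=O (running total 1).
CH(CHO): aldehyde, 1 C=O (running total 2).
CH(CONH2): amide, 1 C=O (running total 3).
CH(COCH3): ketone, 1 C=O (running total 4).
CH(COOCH3): ester, 1 C=O (running total 5).
CH(COOCH3): ester, 1 C=O (running total 6).
CH(COOH): carboxylic acid, 1 C=O (running total 7).
CH2CONHCH2: amide, 1 C=O (running total 8).
COOH: carboxylic acid, 1 C=O (running total 9).

9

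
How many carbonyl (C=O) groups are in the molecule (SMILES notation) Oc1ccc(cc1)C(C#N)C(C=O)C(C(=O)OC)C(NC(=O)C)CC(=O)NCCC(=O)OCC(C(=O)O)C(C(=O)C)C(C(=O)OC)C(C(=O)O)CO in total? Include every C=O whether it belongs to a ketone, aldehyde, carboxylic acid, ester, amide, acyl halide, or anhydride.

CH(CHO): aldehyde, 1 C=O (running total 1).
CH(COOCH3): ester, 1 C=O (running total 2).
CH(NHCOCH3): amide, 1 C=O (running total 3).
CH2CONHCH2: amide, 1 C=O (running total 4).
CH2COOCH2: ester, 1 C=O (running total 5).
CH(COOH): carboxylic acid, 1 C=O (running total 6).
CH(COCH3): ketone, 1 C=O (running total 7).
CH(COOCH3): ester, 1 C=O (running total 8).
CH(COOH): carboxylic acid, 1 C=O (running total 9).

9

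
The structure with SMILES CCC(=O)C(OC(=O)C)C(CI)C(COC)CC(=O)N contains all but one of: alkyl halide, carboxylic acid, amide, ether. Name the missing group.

ether: present (CH(CH2OCH3) — pendant –CH2OCH3: C–O–C linkage → ether).
amide: present (CONH2 — –C(=O)NH2: carbonyl C bonded to C and to N → amide (the N is not a separate amine)).
alkyl halide: present (CH(CH2I) — pendant –CH2X: halogen on sp³ carbon → alkyl halide).
carboxylic acid: absent. In CH(OCOCH3), the acyl oxygen is bonded to carbon (–O–C), not to H, so this is an ester. In CONH2, the carbonyl is bonded to nitrogen, not to –OH; that is an amide.

carboxylic acid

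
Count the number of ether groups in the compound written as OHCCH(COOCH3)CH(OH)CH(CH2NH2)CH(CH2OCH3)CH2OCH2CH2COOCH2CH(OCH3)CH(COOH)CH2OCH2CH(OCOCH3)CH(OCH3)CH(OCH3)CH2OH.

6

terminal –CHO: carbonyl C bonded to H and C → aldehyde.
pendant –COOCH3: carbonyl C bonded to C and –OCH3 → ester.
–OH on an sp³ carbon → alcohol (secondary).
pendant –CH2NH2: N on sp³ C, no adjacent C=O → amine.
pendant –CH2OCH3: C–O–C linkage → ether.
C–O–C with sp³ carbons on both sides and no adjacent C=O → ether.
–C(=O)–O–C with C on the carbonyl side → ester.
pendant –OCH3: C–O–C with sp³ C, no adjacent C=O → ether.
pendant –COOH: carbonyl C bonded to C and –OH → carboxylic acid.
C–O–C with sp³ carbons on both sides and no adjacent C=O → ether.
pendant –OC(=O)CH3: an acyloxy group → ester.
pendant –OCH3: C–O–C with sp³ C, no adjacent C=O → ether.
pendant –OCH3: C–O–C with sp³ C, no adjacent C=O → ether.
–OH on an sp³ carbon → alcohol.
Ether appears at: CH(CH2OCH3), CH2OCH2, CH(OCH3), CH2OCH2, CH(OCH3), CH(OCH3) → 6.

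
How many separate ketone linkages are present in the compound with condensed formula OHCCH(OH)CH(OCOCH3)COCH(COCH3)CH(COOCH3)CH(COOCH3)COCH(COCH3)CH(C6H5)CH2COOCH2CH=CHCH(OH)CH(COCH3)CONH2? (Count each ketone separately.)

5

terminal –CHO: carbonyl C bonded to H and C → aldehyde.
–OH on an sp³ carbon → alcohol (secondary).
pendant –OC(=O)CH3: an acyloxy group → ester.
–C(=O)– with carbon on both sides → ketone.
pendant –COCH3: carbonyl C bonded to two carbons → ketone.
pendant –COOCH3: carbonyl C bonded to C and –OCH3 → ester.
pendant –COOCH3: carbonyl C bonded to C and –OCH3 → ester.
–C(=O)– with carbon on both sides → ketone.
pendant –COCH3: carbonyl C bonded to two carbons → ketone.
pendant –C6H5: benzene ring → arene.
–C(=O)–O–C with C on the carbonyl side → ester.
C=C double bond → alkene.
–OH on an sp³ carbon → alcohol (secondary).
pendant –COCH3: carbonyl C bonded to two carbons → ketone.
–C(=O)NH2: carbonyl C bonded to C and to N → amide (the N is not a separate amine).
Ketone appears at: CO, CH(COCH3), CO, CH(COCH3), CH(COCH3) → 5.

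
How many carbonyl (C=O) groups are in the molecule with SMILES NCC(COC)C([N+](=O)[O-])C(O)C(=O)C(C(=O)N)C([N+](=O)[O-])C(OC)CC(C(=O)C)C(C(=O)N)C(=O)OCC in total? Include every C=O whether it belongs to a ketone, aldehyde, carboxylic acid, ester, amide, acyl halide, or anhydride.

CO: ketone, 1 C=O (running total 1).
CH(CONH2): amide, 1 C=O (running total 2).
CH(COCH3): ketone, 1 C=O (running total 3).
CH(CONH2): amide, 1 C=O (running total 4).
COOCH2CH3: ester, 1 C=O (running total 5).

5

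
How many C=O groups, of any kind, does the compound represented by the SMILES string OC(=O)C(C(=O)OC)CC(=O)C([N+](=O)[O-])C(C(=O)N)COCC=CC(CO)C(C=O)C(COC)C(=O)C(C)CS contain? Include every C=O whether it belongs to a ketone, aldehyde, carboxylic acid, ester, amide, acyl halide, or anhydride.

6

HOOC: carboxylic acid, 1 C=O (running total 1).
CH(COOCH3): ester, 1 C=O (running total 2).
CO: ketone, 1 C=O (running total 3).
CH(CONH2): amide, 1 C=O (running total 4).
CH(CHO): aldehyde, 1 C=O (running total 5).
CO: ketone, 1 C=O (running total 6).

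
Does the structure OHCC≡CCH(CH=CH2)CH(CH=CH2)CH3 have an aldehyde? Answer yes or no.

Reading the structure from left to right:
  OHC: terminal –CHO: carbonyl C bonded to H and C → aldehyde.
  C≡C: C≡C triple bond → alkyne.
  CH(CH=CH2): pendant –CH=CH2: C=C double bond → alkene.
  CH(CH=CH2): pendant –CH=CH2: C=C double bond → alkene.
The OHC segment supplies the aldehyde: terminal –CHO: carbonyl C bonded to H and C → aldehyde.

yes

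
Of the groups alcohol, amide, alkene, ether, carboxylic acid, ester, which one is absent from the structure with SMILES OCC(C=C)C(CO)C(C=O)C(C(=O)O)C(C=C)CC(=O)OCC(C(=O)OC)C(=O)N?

ether

ester: present (CH2COOCH2 — –C(=O)–O–C with C on the carbonyl side → ester).
alcohol: present (HOCH2 — HO– on an sp³ carbon → alcohol).
alkene: present (CH(CH=CH2) — pendant –CH=CH2: C=C double bond → alkene).
amide: present (CONH2 — –C(=O)NH2: carbonyl C bonded to C and to N → amide (the N is not a separate amine)).
carboxylic acid: present (CH(COOH) — pendant –COOH: carbonyl C bonded to C and –OH → carboxylic acid).
ether: absent. In each of CH2COOCH2 and CH(COOCH3), the C–O–C oxygen is adjacent to a C=O, so it belongs to an ester, not an ether.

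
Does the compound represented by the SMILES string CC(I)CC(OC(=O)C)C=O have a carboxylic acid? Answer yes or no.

no

halogen on an sp³ carbon → alkyl halide.
pendant –OC(=O)CH3: an acyloxy group → ester.
terminal –CHO: carbonyl C bonded to H and C → aldehyde.
In CH(OCOCH3), the acyl oxygen is bonded to carbon (–O–C), not to H, so this is an ester.
The groups actually present are: aldehyde, alkyl halide, ester.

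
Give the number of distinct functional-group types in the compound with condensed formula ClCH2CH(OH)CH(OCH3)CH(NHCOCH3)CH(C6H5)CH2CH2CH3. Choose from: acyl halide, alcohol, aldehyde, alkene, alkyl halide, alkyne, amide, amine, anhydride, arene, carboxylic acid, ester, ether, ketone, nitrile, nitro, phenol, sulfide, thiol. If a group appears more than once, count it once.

halogen on an sp³ carbon → alkyl halide.
–OH on an sp³ carbon → alcohol (secondary).
pendant –OCH3: C–O–C with sp³ C, no adjacent C=O → ether.
pendant –NHC(=O)CH3: N bonded to a carbonyl → amide (not amine).
pendant –C6H5: benzene ring → arene.
Distinct types present: alcohol, alkyl halide, amide, arene, ether.

5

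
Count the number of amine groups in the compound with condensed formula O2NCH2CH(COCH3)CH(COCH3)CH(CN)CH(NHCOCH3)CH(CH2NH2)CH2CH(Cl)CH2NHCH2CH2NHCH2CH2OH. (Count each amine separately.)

Working along the chain:
  O2NCH2: –NO2 on carbon → nitro group.
  CH(COCH3): pendant –COCH3: carbonyl C bonded to two carbons → ketone.
  CH(COCH3): pendant –COCH3: carbonyl C bonded to two carbons → ketone.
  CH(CN): pendant –C≡N: nitrile.
  CH(NHCOCH3): pendant –NHC(=O)CH3: N bonded to a carbonyl → amide (not amine).
  CH(CH2NH2): pendant –CH2NH2: N on sp³ C, no adjacent C=O → amine.
  CH(Cl): halogen on an sp³ carbon → alkyl halide.
  CH2NHCH2: C–N–C with sp³ carbons and no adjacent C=O → amine (secondary).
  CH2NHCH2: C–N–C with sp³ carbons and no adjacent C=O → amine (secondary).
  CH2OH: –OH on an sp³ carbon → alcohol.
Amine appears at: CH(CH2NH2), CH2NHCH2, CH2NHCH2 → 3.

3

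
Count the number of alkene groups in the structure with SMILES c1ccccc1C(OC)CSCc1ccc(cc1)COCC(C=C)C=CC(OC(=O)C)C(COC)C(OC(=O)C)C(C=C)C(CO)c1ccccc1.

Working along the chain:
  C6H5: C6H5– phenyl ring → arene.
  CH(OCH3): pendant –OCH3: C–O–C with sp³ C, no adjacent C=O → ether.
  CH2SCH2: C–S–C linkage → sulfide (thioether).
  C6H4: para-disubstituted benzene ring → arene.
  CH2OCH2: C–O–C with sp³ carbons on both sides and no adjacent C=O → ether.
  CH(CH=CH2): pendant –CH=CH2: C=C double bond → alkene.
  CH=CH: C=C double bond → alkene.
  CH(OCOCH3): pendant –OC(=O)CH3: an acyloxy group → ester.
  CH(CH2OCH3): pendant –CH2OCH3: C–O–C linkage → ether.
  CH(OCOCH3): pendant –OC(=O)CH3: an acyloxy group → ester.
  CH(CH=CH2): pendant –CH=CH2: C=C double bond → alkene.
  CH(CH2OH): pendant –CH2OH on an sp³ backbone C → alcohol.
  C6H5: –C6H5 phenyl ring → arene.
Alkene appears at: CH(CH=CH2), CH=CH, CH(CH=CH2) → 3.

3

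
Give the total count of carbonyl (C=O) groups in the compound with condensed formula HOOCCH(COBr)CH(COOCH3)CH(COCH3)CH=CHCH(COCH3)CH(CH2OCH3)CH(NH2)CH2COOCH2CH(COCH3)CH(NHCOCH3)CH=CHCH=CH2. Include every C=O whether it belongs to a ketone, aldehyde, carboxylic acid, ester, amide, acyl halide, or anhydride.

HOOC: carboxylic acid, 1 C=O (running total 1).
CH(COBr): acyl halide, 1 C=O (running total 2).
CH(COOCH3): ester, 1 C=O (running total 3).
CH(COCH3): ketone, 1 C=O (running total 4).
CH(COCH3): ketone, 1 C=O (running total 5).
CH2COOCH2: ester, 1 C=O (running total 6).
CH(COCH3): ketone, 1 C=O (running total 7).
CH(NHCOCH3): amide, 1 C=O (running total 8).

8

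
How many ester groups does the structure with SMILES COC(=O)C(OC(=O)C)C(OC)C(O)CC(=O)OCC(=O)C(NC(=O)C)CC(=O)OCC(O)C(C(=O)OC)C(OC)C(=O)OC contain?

6

CH3O–C(=O)–: carbonyl C bonded to C and to –OCH3 → ester (not ketone + ether).
pendant –OC(=O)CH3: an acyloxy group → ester.
pendant –OCH3: C–O–C with sp³ C, no adjacent C=O → ether.
–OH on an sp³ carbon → alcohol (secondary).
–C(=O)–O–C with C on the carbonyl side → ester.
–C(=O)– with carbon on both sides → ketone.
pendant –NHC(=O)CH3: N bonded to a carbonyl → amide (not amine).
–C(=O)–O–C with C on the carbonyl side → ester.
–OH on an sp³ carbon → alcohol (secondary).
pendant –COOCH3: carbonyl C bonded to C and –OCH3 → ester.
pendant –OCH3: C–O–C with sp³ C, no adjacent C=O → ether.
–C(=O)OCH3: carbonyl C bonded to C and to –OCH3 → ester (not ketone + ether).
Ester appears at: CH3OOC, CH(OCOCH3), CH2COOCH2, CH2COOCH2, CH(COOCH3), COOCH3 → 6.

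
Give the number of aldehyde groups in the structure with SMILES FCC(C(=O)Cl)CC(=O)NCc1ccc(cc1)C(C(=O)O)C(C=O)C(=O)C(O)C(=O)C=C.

Working along the chain:
  FCH2: halogen on an sp³ carbon → alkyl halide.
  CH(COCl): pendant –C(=O)X: carbonyl C bonded to C and halogen → acyl halide.
  CH2CONHCH2: –C(=O)–N– linkage → amide (the N is not an amine).
  C6H4: para-disubstituted benzene ring → arene.
  CH(COOH): pendant –COOH: carbonyl C bonded to C and –OH → carboxylic acid.
  CH(CHO): pendant –CHO: carbonyl C bonded to C and H → aldehyde.
  CO: –C(=O)– with carbon on both sides → ketone.
  CH(OH): –OH on an sp³ carbon → alcohol (secondary).
  CO: –C(=O)– with carbon on both sides → ketone.
  CH=CH2: C=C double bond → alkene.
Aldehyde appears at: CH(CHO) → 1.

1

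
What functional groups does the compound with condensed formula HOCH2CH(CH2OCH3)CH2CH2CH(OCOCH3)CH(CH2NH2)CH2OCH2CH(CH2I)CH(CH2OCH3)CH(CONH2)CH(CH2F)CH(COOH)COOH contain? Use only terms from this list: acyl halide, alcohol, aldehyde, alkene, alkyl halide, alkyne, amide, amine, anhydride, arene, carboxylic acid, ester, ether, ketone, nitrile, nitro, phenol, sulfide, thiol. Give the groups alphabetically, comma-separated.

alcohol, alkyl halide, amide, amine, carboxylic acid, ester, ether

Reading the structure from left to right:
  HOCH2: HO– on an sp³ carbon → alcohol.
  CH(CH2OCH3): pendant –CH2OCH3: C–O–C linkage → ether.
  CH(OCOCH3): pendant –OC(=O)CH3: an acyloxy group → ester.
  CH(CH2NH2): pendant –CH2NH2: N on sp³ C, no adjacent C=O → amine.
  CH2OCH2: C–O–C with sp³ carbons on both sides and no adjacent C=O → ether.
  CH(CH2I): pendant –CH2X: halogen on sp³ carbon → alkyl halide.
  CH(CH2OCH3): pendant –CH2OCH3: C–O–C linkage → ether.
  CH(CONH2): pendant –CONH2: carbonyl C bonded to C and N → amide.
  CH(CH2F): pendant –CH2X: halogen on sp³ carbon → alkyl halide.
  CH(COOH): pendant –COOH: carbonyl C bonded to C and –OH → carboxylic acid.
  COOH: –COOH: carbonyl C bonded to –OH and C → carboxylic acid (the –OH is not a separate alcohol).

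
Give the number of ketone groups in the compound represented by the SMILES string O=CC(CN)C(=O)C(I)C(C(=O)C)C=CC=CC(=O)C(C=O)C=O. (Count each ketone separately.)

3

terminal –CHO: carbonyl C bonded to H and C → aldehyde.
pendant –CH2NH2: N on sp³ C, no adjacent C=O → amine.
–C(=O)– with carbon on both sides → ketone.
halogen on an sp³ carbon → alkyl halide.
pendant –COCH3: carbonyl C bonded to two carbons → ketone.
C=C double bond → alkene.
C=C double bond → alkene.
–C(=O)– with carbon on both sides → ketone.
pendant –CHO: carbonyl C bonded to C and H → aldehyde.
terminal –CHO: carbonyl C bonded to H and C → aldehyde.
Ketone appears at: CO, CH(COCH3), CO → 3.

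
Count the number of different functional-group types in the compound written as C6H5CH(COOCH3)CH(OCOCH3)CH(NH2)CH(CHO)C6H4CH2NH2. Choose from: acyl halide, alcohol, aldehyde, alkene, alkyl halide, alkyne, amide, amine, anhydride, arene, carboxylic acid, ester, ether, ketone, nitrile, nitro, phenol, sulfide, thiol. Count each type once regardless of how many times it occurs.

Working along the chain:
  C6H5: C6H5– phenyl ring → arene.
  CH(COOCH3): pendant –COOCH3: carbonyl C bonded to C and –OCH3 → ester.
  CH(OCOCH3): pendant –OC(=O)CH3: an acyloxy group → ester.
  CH(NH2): –NH2 on an sp³ carbon with no adjacent C=O → amine.
  CH(CHO): pendant –CHO: carbonyl C bonded to C and H → aldehyde.
  C6H4: para-disubstituted benzene ring → arene.
  CH2NH2: –NH2 on an sp³ carbon with no adjacent C=O → amine.
Distinct types present: aldehyde, amine, arene, ester.

4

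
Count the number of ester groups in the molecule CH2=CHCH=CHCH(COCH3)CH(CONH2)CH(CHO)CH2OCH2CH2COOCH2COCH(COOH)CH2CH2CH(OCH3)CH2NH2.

1

Taking each segment in turn:
  CH2=CH: C=C double bond → alkene.
  CH=CH: C=C double bond → alkene.
  CH(COCH3): pendant –COCH3: carbonyl C bonded to two carbons → ketone.
  CH(CONH2): pendant –CONH2: carbonyl C bonded to C and N → amide.
  CH(CHO): pendant –CHO: carbonyl C bonded to C and H → aldehyde.
  CH2OCH2: C–O–C with sp³ carbons on both sides and no adjacent C=O → ether.
  CH2COOCH2: –C(=O)–O–C with C on the carbonyl side → ester.
  CO: –C(=O)– with carbon on both sides → ketone.
  CH(COOH): pendant –COOH: carbonyl C bonded to C and –OH → carboxylic acid.
  CH(OCH3): pendant –OCH3: C–O–C with sp³ C, no adjacent C=O → ether.
  CH2NH2: –NH2 on an sp³ carbon with no adjacent C=O → amine.
Ester appears at: CH2COOCH2 → 1.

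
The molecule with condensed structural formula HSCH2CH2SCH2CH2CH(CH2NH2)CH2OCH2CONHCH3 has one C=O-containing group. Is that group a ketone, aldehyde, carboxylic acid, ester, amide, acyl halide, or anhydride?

The carbonyl is in the CONHCH3 segment: –C(=O)NHCH3: carbonyl C bonded to C and to N → amide (the N is not an amine).

amide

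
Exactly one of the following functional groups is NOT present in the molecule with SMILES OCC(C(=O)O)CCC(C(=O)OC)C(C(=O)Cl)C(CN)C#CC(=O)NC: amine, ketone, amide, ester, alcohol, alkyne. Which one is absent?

ketone

alcohol: present (HOCH2 — HO– on an sp³ carbon → alcohol).
amine: present (CH(CH2NH2) — pendant –CH2NH2: N on sp³ C, no adjacent C=O → amine).
alkyne: present (C≡C — C≡C triple bond → alkyne).
ester: present (CH(COOCH3) — pendant –COOCH3: carbonyl C bonded to C and –OCH3 → ester).
amide: present (CONHCH3 — –C(=O)NHCH3: carbonyl C bonded to C and to N → amide (the N is not an amine)).
ketone: absent. In CH(COOCH3), the C=O is bonded to an –O–C group, which defines an ester, not a ketone. In CONHCH3, the C=O is bonded to nitrogen, which defines an amide, not a ketone. In CH(COOH), the C=O bears an –OH, making it a carboxylic acid rather than a ketone. In CH(COCl), the C=O is bonded to a halogen, which defines an acyl halide, not a ketone.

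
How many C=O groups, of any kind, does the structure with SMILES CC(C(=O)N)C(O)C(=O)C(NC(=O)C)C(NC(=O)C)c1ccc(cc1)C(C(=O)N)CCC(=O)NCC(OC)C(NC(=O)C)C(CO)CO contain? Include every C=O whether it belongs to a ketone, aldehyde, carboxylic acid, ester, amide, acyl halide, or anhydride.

7

CH(CONH2): amide, 1 C=O (running total 1).
CO: ketone, 1 C=O (running total 2).
CH(NHCOCH3): amide, 1 C=O (running total 3).
CH(NHCOCH3): amide, 1 C=O (running total 4).
CH(CONH2): amide, 1 C=O (running total 5).
CH2CONHCH2: amide, 1 C=O (running total 6).
CH(NHCOCH3): amide, 1 C=O (running total 7).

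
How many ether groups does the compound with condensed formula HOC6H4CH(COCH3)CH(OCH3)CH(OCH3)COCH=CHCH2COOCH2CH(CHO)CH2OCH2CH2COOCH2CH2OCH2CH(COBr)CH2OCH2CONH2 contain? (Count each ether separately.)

–OH attached directly to an aromatic ring → phenol (not alcohol); the ring itself is an arene.
pendant –COCH3: carbonyl C bonded to two carbons → ketone.
pendant –OCH3: C–O–C with sp³ C, no adjacent C=O → ether.
pendant –OCH3: C–O–C with sp³ C, no adjacent C=O → ether.
–C(=O)– with carbon on both sides → ketone.
C=C double bond → alkene.
–C(=O)–O–C with C on the carbonyl side → ester.
pendant –CHO: carbonyl C bonded to C and H → aldehyde.
C–O–C with sp³ carbons on both sides and no adjacent C=O → ether.
–C(=O)–O–C with C on the carbonyl side → ester.
C–O–C with sp³ carbons on both sides and no adjacent C=O → ether.
pendant –C(=O)X: carbonyl C bonded to C and halogen → acyl halide.
C–O–C with sp³ carbons on both sides and no adjacent C=O → ether.
–C(=O)NH2: carbonyl C bonded to C and to N → amide (the N is not a separate amine).
Ether appears at: CH(OCH3), CH(OCH3), CH2OCH2, CH2OCH2, CH2OCH2 → 5.

5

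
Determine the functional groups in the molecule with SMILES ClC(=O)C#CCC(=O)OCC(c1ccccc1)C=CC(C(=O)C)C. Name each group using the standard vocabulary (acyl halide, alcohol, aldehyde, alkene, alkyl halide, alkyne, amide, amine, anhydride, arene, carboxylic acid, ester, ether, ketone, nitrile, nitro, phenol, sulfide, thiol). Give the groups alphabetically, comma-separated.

acyl halide, alkene, alkyne, arene, ester, ketone

–C(=O)Cl: carbonyl C bonded to C and to a halogen → acyl halide (not alkyl halide).
C≡C triple bond → alkyne.
–C(=O)–O–C with C on the carbonyl side → ester.
pendant –C6H5: benzene ring → arene.
C=C double bond → alkene.
pendant –COCH3: carbonyl C bonded to two carbons → ketone.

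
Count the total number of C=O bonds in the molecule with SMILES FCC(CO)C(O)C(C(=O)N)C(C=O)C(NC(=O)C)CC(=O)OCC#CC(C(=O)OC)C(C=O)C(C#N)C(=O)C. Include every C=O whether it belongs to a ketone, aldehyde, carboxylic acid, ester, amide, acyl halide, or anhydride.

7

CH(CONH2): amide, 1 C=O (running total 1).
CH(CHO): aldehyde, 1 C=O (running total 2).
CH(NHCOCH3): amide, 1 C=O (running total 3).
CH2COOCH2: ester, 1 C=O (running total 4).
CH(COOCH3): ester, 1 C=O (running total 5).
CH(CHO): aldehyde, 1 C=O (running total 6).
CO: ketone, 1 C=O (running total 7).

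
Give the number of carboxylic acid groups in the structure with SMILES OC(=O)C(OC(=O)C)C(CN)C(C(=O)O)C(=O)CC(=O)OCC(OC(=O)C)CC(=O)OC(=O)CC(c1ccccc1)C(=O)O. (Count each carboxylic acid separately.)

Working along the chain:
  HOOC: –COOH: carbonyl C bonded to –OH and C → carboxylic acid (the –OH is not a separate alcohol).
  CH(OCOCH3): pendant –OC(=O)CH3: an acyloxy group → ester.
  CH(CH2NH2): pendant –CH2NH2: N on sp³ C, no adjacent C=O → amine.
  CH(COOH): pendant –COOH: carbonyl C bonded to C and –OH → carboxylic acid.
  CO: –C(=O)– with carbon on both sides → ketone.
  CH2COOCH2: –C(=O)–O–C with C on the carbonyl side → ester.
  CH(OCOCH3): pendant –OC(=O)CH3: an acyloxy group → ester.
  CH2CO-O-COCH2: two acyl groups sharing one oxygen, –C(=O)–O–C(=O)– → anhydride.
  CH(C6H5): pendant –C6H5: benzene ring → arene.
  COOH: –COOH: carbonyl C bonded to –OH and C → carboxylic acid (the –OH is not a separate alcohol).
Carboxylic acid appears at: HOOC, CH(COOH), COOH → 3.

3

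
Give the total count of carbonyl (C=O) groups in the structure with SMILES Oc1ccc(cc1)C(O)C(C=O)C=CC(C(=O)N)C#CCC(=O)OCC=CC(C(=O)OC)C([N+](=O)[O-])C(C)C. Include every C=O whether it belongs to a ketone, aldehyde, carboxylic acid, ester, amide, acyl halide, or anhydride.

4

CH(CHO): aldehyde, 1 C=O (running total 1).
CH(CONH2): amide, 1 C=O (running total 2).
CH2COOCH2: ester, 1 C=O (running total 3).
CH(COOCH3): ester, 1 C=O (running total 4).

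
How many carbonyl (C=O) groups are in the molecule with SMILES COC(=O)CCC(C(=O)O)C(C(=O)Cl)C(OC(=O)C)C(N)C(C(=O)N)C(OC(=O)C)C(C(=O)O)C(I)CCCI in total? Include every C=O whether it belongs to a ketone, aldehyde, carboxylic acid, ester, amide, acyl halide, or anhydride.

7

CH3OOC: ester, 1 C=O (running total 1).
CH(COOH): carboxylic acid, 1 C=O (running total 2).
CH(COCl): acyl halide, 1 C=O (running total 3).
CH(OCOCH3): ester, 1 C=O (running total 4).
CH(CONH2): amide, 1 C=O (running total 5).
CH(OCOCH3): ester, 1 C=O (running total 6).
CH(COOH): carboxylic acid, 1 C=O (running total 7).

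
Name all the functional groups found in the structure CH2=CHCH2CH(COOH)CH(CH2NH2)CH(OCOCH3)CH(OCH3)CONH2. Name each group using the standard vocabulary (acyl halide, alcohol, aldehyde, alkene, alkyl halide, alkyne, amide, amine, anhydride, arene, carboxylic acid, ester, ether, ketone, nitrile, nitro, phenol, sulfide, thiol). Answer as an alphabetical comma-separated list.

alkene, amide, amine, carboxylic acid, ester, ether

C=C double bond → alkene.
pendant –COOH: carbonyl C bonded to C and –OH → carboxylic acid.
pendant –CH2NH2: N on sp³ C, no adjacent C=O → amine.
pendant –OC(=O)CH3: an acyloxy group → ester.
pendant –OCH3: C–O–C with sp³ C, no adjacent C=O → ether.
–C(=O)NH2: carbonyl C bonded to C and to N → amide (the N is not a separate amine).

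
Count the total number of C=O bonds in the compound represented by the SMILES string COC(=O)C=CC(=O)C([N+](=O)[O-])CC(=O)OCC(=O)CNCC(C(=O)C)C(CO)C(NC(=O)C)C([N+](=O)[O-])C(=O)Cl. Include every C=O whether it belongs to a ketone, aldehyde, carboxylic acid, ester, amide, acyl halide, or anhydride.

7

CH3OOC: ester, 1 C=O (running total 1).
CO: ketone, 1 C=O (running total 2).
CH2COOCH2: ester, 1 C=O (running total 3).
CO: ketone, 1 C=O (running total 4).
CH(COCH3): ketone, 1 C=O (running total 5).
CH(NHCOCH3): amide, 1 C=O (running total 6).
COCl: acyl halide, 1 C=O (running total 7).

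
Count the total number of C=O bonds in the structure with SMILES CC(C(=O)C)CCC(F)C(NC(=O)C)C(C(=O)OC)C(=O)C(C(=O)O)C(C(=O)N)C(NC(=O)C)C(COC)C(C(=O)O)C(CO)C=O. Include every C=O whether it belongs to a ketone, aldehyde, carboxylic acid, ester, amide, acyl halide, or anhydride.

9

CH(COCH3): ketone, 1 C=O (running total 1).
CH(NHCOCH3): amide, 1 C=O (running total 2).
CH(COOCH3): ester, 1 C=O (running total 3).
CO: ketone, 1 C=O (running total 4).
CH(COOH): carboxylic acid, 1 C=O (running total 5).
CH(CONH2): amide, 1 C=O (running total 6).
CH(NHCOCH3): amide, 1 C=O (running total 7).
CH(COOH): carboxylic acid, 1 C=O (running total 8).
CHO: aldehyde, 1 C=O (running total 9).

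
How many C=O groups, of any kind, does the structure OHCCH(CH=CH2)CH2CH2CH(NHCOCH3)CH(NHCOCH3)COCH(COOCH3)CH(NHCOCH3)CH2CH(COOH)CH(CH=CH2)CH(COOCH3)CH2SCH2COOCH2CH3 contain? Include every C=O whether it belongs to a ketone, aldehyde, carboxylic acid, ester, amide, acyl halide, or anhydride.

OHC: aldehyde, 1 C=O (running total 1).
CH(NHCOCH3): amide, 1 C=O (running total 2).
CH(NHCOCH3): amide, 1 C=O (running total 3).
CO: ketone, 1 C=O (running total 4).
CH(COOCH3): ester, 1 C=O (running total 5).
CH(NHCOCH3): amide, 1 C=O (running total 6).
CH(COOH): carboxylic acid, 1 C=O (running total 7).
CH(COOCH3): ester, 1 C=O (running total 8).
COOCH2CH3: ester, 1 C=O (running total 9).

9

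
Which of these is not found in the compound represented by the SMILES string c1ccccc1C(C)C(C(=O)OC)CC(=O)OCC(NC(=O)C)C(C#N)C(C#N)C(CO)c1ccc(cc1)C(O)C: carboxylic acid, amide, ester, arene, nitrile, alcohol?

arene: present (C6H5 — C6H5– phenyl ring → arene).
ester: present (CH(COOCH3) — pendant –COOCH3: carbonyl C bonded to C and –OCH3 → ester).
amide: present (CH(NHCOCH3) — pendant –NHC(=O)CH3: N bonded to a carbonyl → amide (not amine)).
alcohol: present (CH(CH2OH) — pendant –CH2OH on an sp³ backbone C → alcohol).
nitrile: present (CH(CN) — pendant –C≡N: nitrile).
carboxylic acid: absent. In each of CH(COOCH3) and CH2COOCH2, the acyl oxygen is bonded to carbon (–O–C), not to H, so this is an ester. In CH(NHCOCH3), the carbonyl is bonded to nitrogen, not to –OH; that is an amide.

carboxylic acid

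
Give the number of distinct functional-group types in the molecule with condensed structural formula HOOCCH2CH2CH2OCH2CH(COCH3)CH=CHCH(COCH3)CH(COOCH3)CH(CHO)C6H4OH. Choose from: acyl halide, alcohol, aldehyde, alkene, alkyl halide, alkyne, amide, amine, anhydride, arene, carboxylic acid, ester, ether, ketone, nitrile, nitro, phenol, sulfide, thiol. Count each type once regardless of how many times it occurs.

Reading the structure from left to right:
  HOOC: –COOH: carbonyl C bonded to –OH and C → carboxylic acid (the –OH is not a separate alcohol).
  CH2OCH2: C–O–C with sp³ carbons on both sides and no adjacent C=O → ether.
  CH(COCH3): pendant –COCH3: carbonyl C bonded to two carbons → ketone.
  CH=CH: C=C double bond → alkene.
  CH(COCH3): pendant –COCH3: carbonyl C bonded to two carbons → ketone.
  CH(COOCH3): pendant –COOCH3: carbonyl C bonded to C and –OCH3 → ester.
  CH(CHO): pendant –CHO: carbonyl C bonded to C and H → aldehyde.
  C6H4OH: –OH attached directly to an aromatic ring → phenol (not alcohol); the ring itself is an arene.
Distinct types present: aldehyde, alkene, arene, carboxylic acid, ester, ether, ketone, phenol.

8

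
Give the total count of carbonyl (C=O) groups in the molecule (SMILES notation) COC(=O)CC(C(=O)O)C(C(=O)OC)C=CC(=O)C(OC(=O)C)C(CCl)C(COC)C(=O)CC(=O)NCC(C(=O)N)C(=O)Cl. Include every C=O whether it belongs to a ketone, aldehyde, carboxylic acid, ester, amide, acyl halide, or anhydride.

9

CH3OOC: ester, 1 C=O (running total 1).
CH(COOH): carboxylic acid, 1 C=O (running total 2).
CH(COOCH3): ester, 1 C=O (running total 3).
CO: ketone, 1 C=O (running total 4).
CH(OCOCH3): ester, 1 C=O (running total 5).
CO: ketone, 1 C=O (running total 6).
CH2CONHCH2: amide, 1 C=O (running total 7).
CH(CONH2): amide, 1 C=O (running total 8).
COCl: acyl halide, 1 C=O (running total 9).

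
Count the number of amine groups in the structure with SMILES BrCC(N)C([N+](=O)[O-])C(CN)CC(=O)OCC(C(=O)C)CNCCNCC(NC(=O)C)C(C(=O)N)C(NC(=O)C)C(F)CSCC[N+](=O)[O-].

4

halogen on an sp³ carbon → alkyl halide.
–NH2 on an sp³ carbon with no adjacent C=O → amine.
–NO2 on an sp³ carbon → nitro (the N=O is not a carbonyl).
pendant –CH2NH2: N on sp³ C, no adjacent C=O → amine.
–C(=O)–O–C with C on the carbonyl side → ester.
pendant –COCH3: carbonyl C bonded to two carbons → ketone.
C–N–C with sp³ carbons and no adjacent C=O → amine (secondary).
C–N–C with sp³ carbons and no adjacent C=O → amine (secondary).
pendant –NHC(=O)CH3: N bonded to a carbonyl → amide (not amine).
pendant –CONH2: carbonyl C bonded to C and N → amide.
pendant –NHC(=O)CH3: N bonded to a carbonyl → amide (not amine).
halogen on an sp³ carbon → alkyl halide.
C–S–C linkage → sulfide (thioether).
–NO2 on carbon → nitro group.
Amine appears at: CH(NH2), CH(CH2NH2), CH2NHCH2, CH2NHCH2 → 4.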